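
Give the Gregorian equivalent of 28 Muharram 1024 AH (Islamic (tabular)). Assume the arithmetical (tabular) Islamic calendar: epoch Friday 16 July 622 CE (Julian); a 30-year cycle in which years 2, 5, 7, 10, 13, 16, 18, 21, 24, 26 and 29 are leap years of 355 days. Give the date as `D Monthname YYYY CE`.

27 February 1615 CE

Julian Day Number of the source date = 2310984.
Converting JDN 2310984 to the Gregorian calendar gives 27 February 1615 CE.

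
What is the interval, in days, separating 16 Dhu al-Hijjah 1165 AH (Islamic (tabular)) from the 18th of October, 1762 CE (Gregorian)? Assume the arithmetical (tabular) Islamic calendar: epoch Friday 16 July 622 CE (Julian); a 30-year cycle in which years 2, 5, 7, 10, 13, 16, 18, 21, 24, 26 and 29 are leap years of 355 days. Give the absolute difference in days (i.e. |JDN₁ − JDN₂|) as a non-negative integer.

JDN of the first date = 2361263.
JDN of the second date = 2364908.
|2364908 − 2361263| = 3645.

3645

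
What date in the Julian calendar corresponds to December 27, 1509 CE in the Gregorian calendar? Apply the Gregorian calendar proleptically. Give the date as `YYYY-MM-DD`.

1509-12-17

At this point the Julian calendar is 10 days behind the Gregorian.
27 December 1509 Gregorian − 10 days → 17 December 1509 Julian.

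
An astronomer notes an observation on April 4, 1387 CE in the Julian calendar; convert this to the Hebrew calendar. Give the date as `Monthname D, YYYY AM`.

Julian Day Number of the source date = 2227753.
Converting JDN 2227753 to the Hebrew calendar gives 15 Nisan 5147 AM.

Nisan 15, 5147 AM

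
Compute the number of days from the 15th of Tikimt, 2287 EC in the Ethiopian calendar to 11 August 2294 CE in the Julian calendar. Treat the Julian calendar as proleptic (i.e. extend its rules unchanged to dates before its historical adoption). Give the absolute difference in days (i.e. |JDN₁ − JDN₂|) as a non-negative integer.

62

First date → JDN 2559226; second date → JDN 2559164.
The interval is |2559226 − 2559164| = 62 days.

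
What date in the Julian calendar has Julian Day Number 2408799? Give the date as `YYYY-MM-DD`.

JDN 2408799 is 19 December 1882 in the Gregorian calendar.
In the Julian calendar that day is 1882-12-07.

1882-12-07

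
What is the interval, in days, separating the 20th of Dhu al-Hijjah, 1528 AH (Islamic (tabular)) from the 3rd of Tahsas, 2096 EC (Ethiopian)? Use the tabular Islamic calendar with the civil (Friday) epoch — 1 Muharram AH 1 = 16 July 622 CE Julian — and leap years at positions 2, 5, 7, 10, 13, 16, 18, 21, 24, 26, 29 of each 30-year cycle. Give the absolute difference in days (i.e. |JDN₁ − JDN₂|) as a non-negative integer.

JDN of the first date = 2489902.
JDN of the second date = 2489512.
|2489512 − 2489902| = 390.

390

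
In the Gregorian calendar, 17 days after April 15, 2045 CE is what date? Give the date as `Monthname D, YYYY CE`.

The starting date is JDN 2468086; 2468086 + 17 = 2468103.
JDN 2468103 corresponds to May 2, 2045 CE.

May 2, 2045 CE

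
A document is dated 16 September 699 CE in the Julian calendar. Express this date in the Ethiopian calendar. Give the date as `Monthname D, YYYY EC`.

Julian Day Number of the source date = 1976626.
Converting JDN 1976626 to the Ethiopian calendar gives 18 Meskerem 692 EC.

Meskerem 18, 692 EC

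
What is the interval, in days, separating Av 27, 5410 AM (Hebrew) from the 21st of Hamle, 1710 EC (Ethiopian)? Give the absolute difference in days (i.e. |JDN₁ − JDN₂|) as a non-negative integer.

First date → JDN 2323946; second date → JDN 2348753.
The interval is |2323946 − 2348753| = 24807 days.

24807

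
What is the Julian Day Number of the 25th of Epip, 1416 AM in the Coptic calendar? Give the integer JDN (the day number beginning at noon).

2342183

Equivalently 30 July 1700 (Gregorian).
JDN 2400001 is 17 November 1858 CE (Gregorian), MJD 0; the target day is −57818 days from there, so JDN = 2342183.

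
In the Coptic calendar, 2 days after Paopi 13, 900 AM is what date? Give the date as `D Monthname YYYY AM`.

15 Paopi 900 AM

Counting 2 days forward from JDN 2153432 reaches JDN 2153434, which is 15 Paopi 900 AM.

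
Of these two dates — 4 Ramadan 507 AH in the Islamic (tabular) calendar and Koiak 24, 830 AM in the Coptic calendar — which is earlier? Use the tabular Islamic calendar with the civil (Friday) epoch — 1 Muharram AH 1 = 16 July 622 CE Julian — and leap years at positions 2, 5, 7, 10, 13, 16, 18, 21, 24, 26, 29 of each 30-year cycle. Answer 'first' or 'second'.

second

The two dates have Julian Day Numbers 2127989 and 2127935 respectively.
Since 2127935 < 2127989, the second date comes first.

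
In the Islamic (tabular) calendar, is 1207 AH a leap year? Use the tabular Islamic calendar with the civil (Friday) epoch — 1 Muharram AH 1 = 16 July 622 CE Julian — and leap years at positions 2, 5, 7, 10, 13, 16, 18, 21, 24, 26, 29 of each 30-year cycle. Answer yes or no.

yes

Year 1207 AH is year 7 of its 30-year cycle; leap positions are 2, 5, 7, 10, 13, 16, 18, 21, 24, 26, 29, so it is a leap year (355 days).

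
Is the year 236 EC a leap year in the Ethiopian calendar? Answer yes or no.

236 mod 4 = 0; in the Ethiopian calendar a year is leap when year mod 4 = 3, so it is a common year.

no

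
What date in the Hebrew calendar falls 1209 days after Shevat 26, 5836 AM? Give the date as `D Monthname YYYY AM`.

The starting date is JDN 2479334; 2479334 + 1209 = 2480543.
JDN 2480543 corresponds to 23 Iyar 5839 AM.

23 Iyar 5839 AM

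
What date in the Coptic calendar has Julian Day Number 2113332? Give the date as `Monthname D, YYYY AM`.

Tobi 1, 790 AM

JDN 2113332 is 2 January 1074 in the proleptic Gregorian calendar.
In the Coptic calendar that day is Tobi 1, 790 AM.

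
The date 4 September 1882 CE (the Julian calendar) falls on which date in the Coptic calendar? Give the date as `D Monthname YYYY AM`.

Both dates share Julian Day Number 2408705; in the Coptic calendar that is 7 Thout 1599 AM.

7 Thout 1599 AM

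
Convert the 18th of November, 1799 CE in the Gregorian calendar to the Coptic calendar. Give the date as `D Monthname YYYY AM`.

10 Hathor 1516 AM

Both dates share Julian Day Number 2378453; in the Coptic calendar that is 10 Hathor 1516 AM.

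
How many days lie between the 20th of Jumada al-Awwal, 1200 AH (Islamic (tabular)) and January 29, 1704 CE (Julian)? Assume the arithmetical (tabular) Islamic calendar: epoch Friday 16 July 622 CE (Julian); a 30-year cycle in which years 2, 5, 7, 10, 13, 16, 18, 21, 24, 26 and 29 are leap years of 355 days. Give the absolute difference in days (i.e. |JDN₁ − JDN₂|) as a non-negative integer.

First date → JDN 2373463; second date → JDN 2343472.
The interval is |2373463 − 2343472| = 29991 days.

29991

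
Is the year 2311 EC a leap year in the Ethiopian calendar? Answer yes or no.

2311 mod 4 = 3; in the Ethiopian calendar a year is leap when year mod 4 = 3, so it is a leap year.

yes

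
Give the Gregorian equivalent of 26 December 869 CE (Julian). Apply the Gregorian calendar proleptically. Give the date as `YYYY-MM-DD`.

For dates in this range the Gregorian date is 4 days ahead of the Julian.
26 December 869 Julian + 4 days → 30 December 869 Gregorian.

0869-12-30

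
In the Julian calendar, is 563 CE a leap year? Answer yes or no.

no

563 mod 4 = 3, so it is a common year in the Julian calendar.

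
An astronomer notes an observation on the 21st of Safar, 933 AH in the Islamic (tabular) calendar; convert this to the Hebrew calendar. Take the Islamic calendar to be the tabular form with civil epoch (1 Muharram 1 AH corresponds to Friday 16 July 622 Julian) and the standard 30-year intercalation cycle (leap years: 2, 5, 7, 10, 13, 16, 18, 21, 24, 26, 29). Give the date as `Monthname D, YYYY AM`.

Kislev 22, 5287 AM

Julian Day Number of the source date = 2278760.
Converting JDN 2278760 to the Hebrew calendar gives 22 Kislev 5287 AM.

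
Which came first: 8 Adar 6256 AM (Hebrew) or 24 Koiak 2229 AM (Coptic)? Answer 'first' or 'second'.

first

First date → JDN 2632758; second date → JDN 2638920.
JDN 2632758 < JDN 2638920, so the first date is earlier.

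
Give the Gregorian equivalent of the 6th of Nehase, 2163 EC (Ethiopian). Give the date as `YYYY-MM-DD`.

2171-08-13

Julian Day Number of the source date = 2514226.
Converting JDN 2514226 to the Gregorian calendar gives 13 August 2171 CE.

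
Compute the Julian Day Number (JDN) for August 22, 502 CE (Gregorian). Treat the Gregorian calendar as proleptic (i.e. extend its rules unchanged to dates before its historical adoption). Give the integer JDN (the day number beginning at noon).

JDN 2299161 is 15 October 1582 CE (Gregorian); the target day is −394516 days from there, so JDN = 1904645.

1904645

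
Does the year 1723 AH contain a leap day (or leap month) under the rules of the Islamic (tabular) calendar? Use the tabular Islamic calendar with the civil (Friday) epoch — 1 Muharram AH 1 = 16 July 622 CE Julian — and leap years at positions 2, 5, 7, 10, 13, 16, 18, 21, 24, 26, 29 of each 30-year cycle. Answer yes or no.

Year 1723 AH is year 13 of its 30-year cycle; leap positions are 2, 5, 7, 10, 13, 16, 18, 21, 24, 26, 29, so it is a leap year (355 days).

yes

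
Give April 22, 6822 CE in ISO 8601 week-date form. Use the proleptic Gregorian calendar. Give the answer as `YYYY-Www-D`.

6822-W16-5

The weekday is Friday (ISO weekday 5).
That Friday belongs to ISO week 16 of ISO year 6822.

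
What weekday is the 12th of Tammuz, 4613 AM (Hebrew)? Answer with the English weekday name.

Thursday

This is JDN 2032789 (26 June 853 Gregorian).
2032789 ≡ 3 (mod 7); counting from Monday = 0 gives Thursday.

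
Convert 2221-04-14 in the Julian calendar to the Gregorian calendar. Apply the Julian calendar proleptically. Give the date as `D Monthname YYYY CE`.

At this point the Julian calendar is 15 days behind the Gregorian.
14 April 2221 Julian + 15 days → 29 April 2221 Gregorian.

29 April 2221 CE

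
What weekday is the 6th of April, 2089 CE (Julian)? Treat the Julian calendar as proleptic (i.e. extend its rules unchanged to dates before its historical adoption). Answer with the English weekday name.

This is JDN 2484161 (19 April 2089 Gregorian).
2484161 ≡ 1 (mod 7); counting from Monday = 0 gives Tuesday.

Tuesday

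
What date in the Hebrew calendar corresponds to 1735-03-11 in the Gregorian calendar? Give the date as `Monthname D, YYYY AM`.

Both dates share Julian Day Number 2354825; in the Hebrew calendar that is 17 Adar 5495 AM.

Adar 17, 5495 AM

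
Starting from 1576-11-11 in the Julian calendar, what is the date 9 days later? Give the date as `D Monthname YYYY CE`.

20 November 1576 CE

The starting date is JDN 2297007; 2297007 + 9 = 2297016.
JDN 2297016 corresponds to 20 November 1576 CE.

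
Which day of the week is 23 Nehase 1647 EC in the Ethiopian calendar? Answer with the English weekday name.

Thursday

In the Gregorian calendar this is 26 August 1655 (JDN 2325774).
JDN 2325774 mod 7 = 3, and JDN 0 was a Monday, so this is a Thursday.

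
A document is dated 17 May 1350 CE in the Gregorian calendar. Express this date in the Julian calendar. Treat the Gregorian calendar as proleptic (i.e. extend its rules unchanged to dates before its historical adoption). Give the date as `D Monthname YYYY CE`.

9 May 1350 CE

For dates in this range the Gregorian date is 8 days ahead of the Julian.
17 May 1350 Gregorian − 8 days → 9 May 1350 Julian.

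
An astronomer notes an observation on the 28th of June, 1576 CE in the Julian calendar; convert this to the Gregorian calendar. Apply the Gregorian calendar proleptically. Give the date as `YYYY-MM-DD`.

1576-07-08

The Julian–Gregorian offset here is 10 days (Julian trailing).
28 June 1576 Julian + 10 days → 8 July 1576 Gregorian.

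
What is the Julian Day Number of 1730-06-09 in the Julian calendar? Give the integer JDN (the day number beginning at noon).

2353100

In the Gregorian calendar the same day is 20 June 1730.
JDN 2299161 is 15 October 1582 CE (Gregorian); the target day is +53939 days from there, so JDN = 2353100.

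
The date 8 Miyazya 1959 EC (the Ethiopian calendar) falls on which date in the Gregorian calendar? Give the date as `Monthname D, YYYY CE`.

April 16, 1967 CE

Both dates share Julian Day Number 2439597; in the Gregorian calendar that is 16 April 1967 CE.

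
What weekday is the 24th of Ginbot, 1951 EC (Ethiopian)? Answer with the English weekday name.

This is JDN 2436721 (1 June 1959 Gregorian).
JDN 2436721 mod 7 = 0, and JDN 0 was a Monday, so this is a Monday.

Monday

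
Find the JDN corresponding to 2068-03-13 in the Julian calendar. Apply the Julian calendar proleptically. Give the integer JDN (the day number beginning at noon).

2476467

In the Gregorian calendar the same day is 26 March 2068.
JDN 2400001 is 17 November 1858 CE (Gregorian), MJD 0; the target day is +76466 days from there, so JDN = 2476467.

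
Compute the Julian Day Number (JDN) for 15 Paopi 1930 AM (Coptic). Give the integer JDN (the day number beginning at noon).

2529641

In the Gregorian calendar the same day is 27 October 2213.
JDN 2400001 is 17 November 1858 CE (Gregorian), MJD 0; the target day is +129640 days from there, so JDN = 2529641.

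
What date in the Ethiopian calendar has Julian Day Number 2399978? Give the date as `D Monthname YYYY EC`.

JDN 2399978 is 25 October 1858 in the Gregorian calendar.
In the Ethiopian calendar that day is 16 Tikimt 1851 EC.

16 Tikimt 1851 EC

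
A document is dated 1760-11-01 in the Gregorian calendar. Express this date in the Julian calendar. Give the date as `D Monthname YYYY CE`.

The Julian–Gregorian offset here is 11 days (Julian trailing).
1 November 1760 Gregorian − 11 days → 21 October 1760 Julian.

21 October 1760 CE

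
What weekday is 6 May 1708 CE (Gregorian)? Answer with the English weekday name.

2345020 ≡ 6 (mod 7); counting from Monday = 0 gives Sunday.

Sunday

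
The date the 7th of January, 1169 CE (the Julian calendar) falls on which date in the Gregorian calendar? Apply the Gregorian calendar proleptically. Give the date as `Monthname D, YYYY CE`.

The Julian–Gregorian offset here is 7 days (Julian trailing).
7 January 1169 Julian + 7 days → 14 January 1169 Gregorian.

January 14, 1169 CE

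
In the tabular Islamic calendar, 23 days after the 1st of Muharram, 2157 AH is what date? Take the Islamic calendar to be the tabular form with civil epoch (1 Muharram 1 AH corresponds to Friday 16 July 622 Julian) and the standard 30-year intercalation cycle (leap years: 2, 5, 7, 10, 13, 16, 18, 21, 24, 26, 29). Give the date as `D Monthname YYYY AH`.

The starting date is JDN 2712455; 2712455 + 23 = 2712478.
JDN 2712478 corresponds to 24 Muharram 2157 AH.

24 Muharram 2157 AH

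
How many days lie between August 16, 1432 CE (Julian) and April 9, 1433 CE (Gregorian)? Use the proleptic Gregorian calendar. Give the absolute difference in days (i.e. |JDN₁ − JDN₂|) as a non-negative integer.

First date → JDN 2244324; second date → JDN 2244551.
The interval is |2244324 − 2244551| = 227 days.

227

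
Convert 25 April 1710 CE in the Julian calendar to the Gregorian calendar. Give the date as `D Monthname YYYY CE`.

6 May 1710 CE

At this point the Julian calendar is 11 days behind the Gregorian.
25 April 1710 Julian + 11 days → 6 May 1710 Gregorian.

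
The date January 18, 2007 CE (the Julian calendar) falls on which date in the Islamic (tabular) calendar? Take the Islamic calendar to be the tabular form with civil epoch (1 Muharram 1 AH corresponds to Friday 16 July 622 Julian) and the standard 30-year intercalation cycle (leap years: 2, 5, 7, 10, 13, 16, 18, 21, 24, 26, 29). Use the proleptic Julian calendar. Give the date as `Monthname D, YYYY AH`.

Muharram 12, 1428 AH

Julian Day Number of the source date = 2454132.
Converting JDN 2454132 to the tabular Islamic calendar gives 12 Muharram 1428 AH.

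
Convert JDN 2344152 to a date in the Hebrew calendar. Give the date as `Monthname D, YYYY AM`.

The Gregorian equivalent of JDN 2344152 is 20 December 1705.
In the Hebrew calendar that day is Tevet 3, 5466 AM.

Tevet 3, 5466 AM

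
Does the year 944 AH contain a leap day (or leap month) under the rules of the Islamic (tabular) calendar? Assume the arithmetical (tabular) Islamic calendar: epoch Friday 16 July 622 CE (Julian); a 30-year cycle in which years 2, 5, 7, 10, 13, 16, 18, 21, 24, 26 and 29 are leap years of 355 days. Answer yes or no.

Year 944 AH is year 14 of its 30-year cycle; leap positions are 2, 5, 7, 10, 13, 16, 18, 21, 24, 26, 29, so it is a common year (354 days).

no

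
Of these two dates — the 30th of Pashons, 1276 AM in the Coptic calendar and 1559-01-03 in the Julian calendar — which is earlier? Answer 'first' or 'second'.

second

The two dates have Julian Day Numbers 2290993 and 2290485 respectively.
Since 2290485 < 2290993, the second date comes first.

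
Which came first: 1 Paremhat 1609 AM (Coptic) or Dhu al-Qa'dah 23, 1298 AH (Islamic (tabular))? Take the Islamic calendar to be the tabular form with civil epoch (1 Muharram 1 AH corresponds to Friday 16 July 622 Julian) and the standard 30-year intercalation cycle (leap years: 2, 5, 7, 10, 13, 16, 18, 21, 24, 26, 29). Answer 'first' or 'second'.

The two dates have Julian Day Numbers 2412532 and 2408371 respectively.
Since 2408371 < 2412532, the second date comes first.

second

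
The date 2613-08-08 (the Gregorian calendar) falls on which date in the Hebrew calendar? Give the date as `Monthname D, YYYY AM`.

Tammuz 29, 6373 AM

Both dates share Julian Day Number 2675658; in the Hebrew calendar that is 29 Tammuz 6373 AM.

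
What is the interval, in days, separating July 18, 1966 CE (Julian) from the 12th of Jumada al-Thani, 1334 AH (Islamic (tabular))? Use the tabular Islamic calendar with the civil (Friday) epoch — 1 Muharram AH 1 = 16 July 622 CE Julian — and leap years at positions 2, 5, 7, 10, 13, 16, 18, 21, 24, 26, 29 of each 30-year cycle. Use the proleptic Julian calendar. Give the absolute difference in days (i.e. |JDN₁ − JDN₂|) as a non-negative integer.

JDN of the first date = 2439338.
JDN of the second date = 2420970.
|2420970 − 2439338| = 18368.

18368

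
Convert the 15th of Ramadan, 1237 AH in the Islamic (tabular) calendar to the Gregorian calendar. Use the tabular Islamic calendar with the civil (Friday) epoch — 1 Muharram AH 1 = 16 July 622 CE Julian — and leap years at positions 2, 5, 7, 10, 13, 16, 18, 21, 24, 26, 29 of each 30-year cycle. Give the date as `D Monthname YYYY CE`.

5 June 1822 CE

Julian Day Number of the source date = 2386687.
Converting JDN 2386687 to the Gregorian calendar gives 5 June 1822 CE.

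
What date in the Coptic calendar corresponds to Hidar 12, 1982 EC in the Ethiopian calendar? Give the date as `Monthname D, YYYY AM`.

Hathor 12, 1706 AM

Julian Day Number of the source date = 2447852.
Converting JDN 2447852 to the Coptic calendar gives 12 Hathor 1706 AM.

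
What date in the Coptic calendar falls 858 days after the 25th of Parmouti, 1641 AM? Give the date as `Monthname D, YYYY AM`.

JDN of the 25th of Parmouti, 1641 AM = 2424274.
2424274 + 858 = 2425132.
JDN 2425132 in the Coptic calendar is Pi Kogi Enavot 3, 1643 AM.

Pi Kogi Enavot 3, 1643 AM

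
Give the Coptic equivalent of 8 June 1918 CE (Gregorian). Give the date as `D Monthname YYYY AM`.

Julian Day Number of the source date = 2421753.
Converting JDN 2421753 to the Coptic calendar gives 1 Paoni 1634 AM.

1 Paoni 1634 AM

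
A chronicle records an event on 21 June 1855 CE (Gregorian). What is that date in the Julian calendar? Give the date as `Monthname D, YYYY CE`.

June 9, 1855 CE

For dates in this range the Gregorian date is 12 days ahead of the Julian.
21 June 1855 Gregorian − 12 days → 9 June 1855 Julian.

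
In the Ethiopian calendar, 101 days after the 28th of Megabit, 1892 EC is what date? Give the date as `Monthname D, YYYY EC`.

Hamle 9, 1892 EC

JDN of the 28th of Megabit, 1892 EC = 2415116.
2415116 + 101 = 2415217.
JDN 2415217 in the Ethiopian calendar is Hamle 9, 1892 EC.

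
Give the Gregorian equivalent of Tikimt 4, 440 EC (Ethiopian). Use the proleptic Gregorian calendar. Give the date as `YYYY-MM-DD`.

0447-10-03

Julian Day Number of the source date = 1884599.
Converting JDN 1884599 to the Gregorian calendar gives 3 October 447 CE.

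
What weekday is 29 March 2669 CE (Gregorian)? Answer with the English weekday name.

JDN 2695980 mod 7 = 0, and JDN 0 was a Monday, so this is a Monday.

Monday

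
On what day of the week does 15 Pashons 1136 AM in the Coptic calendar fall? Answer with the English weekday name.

Equivalently 19 May 1420 Gregorian, JDN 2239843.
JDN 2239843 mod 7 = 4, and JDN 0 was a Monday, so this is a Friday.

Friday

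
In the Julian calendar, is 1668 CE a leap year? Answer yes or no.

yes

1668 mod 4 = 0, so it is a leap year in the Julian calendar.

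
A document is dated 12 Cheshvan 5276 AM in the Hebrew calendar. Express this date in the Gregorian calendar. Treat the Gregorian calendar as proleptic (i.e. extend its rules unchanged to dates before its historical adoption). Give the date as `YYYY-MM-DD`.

1515-10-31

Julian Day Number of the source date = 2274705.
Converting JDN 2274705 to the Gregorian calendar gives 31 October 1515 CE.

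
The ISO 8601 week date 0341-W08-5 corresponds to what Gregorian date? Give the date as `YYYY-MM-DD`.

0341-02-21

ISO week 1 of 341 is the week containing the first Thursday of 341.
Week 8, day 5 (Friday) lands on 0341-02-21.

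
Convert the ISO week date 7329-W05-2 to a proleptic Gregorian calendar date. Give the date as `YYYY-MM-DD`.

7329-02-01

ISO week 1 of 7329 is the week containing the first Thursday of 7329.
Week 5, day 2 (Tuesday) lands on 7329-02-01.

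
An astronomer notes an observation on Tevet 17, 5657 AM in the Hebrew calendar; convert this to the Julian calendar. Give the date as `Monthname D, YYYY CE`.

Both dates share Julian Day Number 2413916; in the Julian calendar that is 10 December 1896 CE.

December 10, 1896 CE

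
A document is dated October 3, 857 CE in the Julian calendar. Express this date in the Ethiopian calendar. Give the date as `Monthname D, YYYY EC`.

Tikimt 6, 850 EC

Both dates share Julian Day Number 2034353; in the Ethiopian calendar that is 6 Tikimt 850 EC.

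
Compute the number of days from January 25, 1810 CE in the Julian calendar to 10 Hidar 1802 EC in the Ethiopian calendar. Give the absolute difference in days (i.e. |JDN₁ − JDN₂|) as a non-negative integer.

JDN of the first date = 2382185.
JDN of the second date = 2382105.
|2382105 − 2382185| = 80.

80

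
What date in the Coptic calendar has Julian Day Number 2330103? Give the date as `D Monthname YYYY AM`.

The Gregorian equivalent of JDN 2330103 is 3 July 1667.
In the Coptic calendar that day is 29 Paoni 1383 AM.

29 Paoni 1383 AM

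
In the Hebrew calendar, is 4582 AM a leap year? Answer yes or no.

yes

Hebrew year 4582 is year 3 of its 19-year Metonic cycle; leap years are at positions 3, 6, 8, 11, 14, 17, 19, so it is a leap year (13 months).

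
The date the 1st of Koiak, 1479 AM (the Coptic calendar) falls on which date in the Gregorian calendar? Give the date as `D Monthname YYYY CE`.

Julian Day Number of the source date = 2364959.
Converting JDN 2364959 to the Gregorian calendar gives 8 December 1762 CE.

8 December 1762 CE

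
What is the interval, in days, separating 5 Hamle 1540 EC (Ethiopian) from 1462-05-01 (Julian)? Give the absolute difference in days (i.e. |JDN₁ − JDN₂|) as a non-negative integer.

First date → JDN 2286645; second date → JDN 2255174.
The interval is |2286645 − 2255174| = 31471 days.

31471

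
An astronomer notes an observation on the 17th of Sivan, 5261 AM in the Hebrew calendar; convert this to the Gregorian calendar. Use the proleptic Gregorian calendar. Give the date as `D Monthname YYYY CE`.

Julian Day Number of the source date = 2269452.
Converting JDN 2269452 to the Gregorian calendar gives 13 June 1501 CE.

13 June 1501 CE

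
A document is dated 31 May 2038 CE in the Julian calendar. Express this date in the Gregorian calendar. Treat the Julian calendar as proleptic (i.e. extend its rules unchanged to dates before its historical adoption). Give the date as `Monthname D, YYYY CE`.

June 13, 2038 CE

The Julian–Gregorian offset here is 13 days (Julian trailing).
31 May 2038 Julian + 13 days → 13 June 2038 Gregorian.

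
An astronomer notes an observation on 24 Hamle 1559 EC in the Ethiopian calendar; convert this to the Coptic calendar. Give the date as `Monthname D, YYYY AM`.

Epip 24, 1283 AM

Both dates share Julian Day Number 2293603; in the Coptic calendar that is 24 Epip 1283 AM.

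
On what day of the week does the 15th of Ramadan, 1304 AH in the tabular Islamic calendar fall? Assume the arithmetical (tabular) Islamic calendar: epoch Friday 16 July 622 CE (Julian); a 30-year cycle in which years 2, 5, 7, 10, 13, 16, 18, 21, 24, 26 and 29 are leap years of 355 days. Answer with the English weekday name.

Tuesday

In the Gregorian calendar this is 7 June 1887 (JDN 2410430).
JDN 2410430 mod 7 = 1, and JDN 0 was a Monday, so this is a Tuesday.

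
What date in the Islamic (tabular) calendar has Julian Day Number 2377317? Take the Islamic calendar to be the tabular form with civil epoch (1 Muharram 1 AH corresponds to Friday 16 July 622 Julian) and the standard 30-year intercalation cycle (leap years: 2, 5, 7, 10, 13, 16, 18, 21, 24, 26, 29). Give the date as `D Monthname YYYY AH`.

5 Rabi' al-Thani 1211 AH

JDN 2377317 is 8 October 1796 in the Gregorian calendar.
In the tabular Islamic calendar that day is 5 Rabi' al-Thani 1211 AH.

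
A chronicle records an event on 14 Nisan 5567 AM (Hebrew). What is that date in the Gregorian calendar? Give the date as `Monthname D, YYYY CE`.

April 22, 1807 CE

Both dates share Julian Day Number 2381164; in the Gregorian calendar that is 22 April 1807 CE.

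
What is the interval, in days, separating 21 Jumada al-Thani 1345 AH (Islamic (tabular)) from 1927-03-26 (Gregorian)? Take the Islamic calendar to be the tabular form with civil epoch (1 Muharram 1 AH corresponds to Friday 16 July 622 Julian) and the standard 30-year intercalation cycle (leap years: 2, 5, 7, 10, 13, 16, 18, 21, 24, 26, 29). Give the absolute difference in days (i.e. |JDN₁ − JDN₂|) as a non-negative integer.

89

JDN of the first date = 2424877.
JDN of the second date = 2424966.
|2424966 − 2424877| = 89.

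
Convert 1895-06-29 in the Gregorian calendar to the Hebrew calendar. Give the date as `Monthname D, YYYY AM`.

Tammuz 7, 5655 AM

Both dates share Julian Day Number 2413374; in the Hebrew calendar that is 7 Tammuz 5655 AM.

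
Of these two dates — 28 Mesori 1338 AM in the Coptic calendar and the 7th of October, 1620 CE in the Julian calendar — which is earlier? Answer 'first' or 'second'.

Converting both to JDN: 2313726 vs 2313043; the smaller is the second.

second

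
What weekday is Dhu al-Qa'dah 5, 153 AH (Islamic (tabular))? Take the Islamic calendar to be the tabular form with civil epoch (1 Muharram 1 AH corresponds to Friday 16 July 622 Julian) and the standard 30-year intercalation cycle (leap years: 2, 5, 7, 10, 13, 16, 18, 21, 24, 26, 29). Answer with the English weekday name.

Tuesday

In the proleptic Gregorian calendar this is 3 November 770 (JDN 2002603).
JDN 2002603 mod 7 = 1, and JDN 0 was a Monday, so this is a Tuesday.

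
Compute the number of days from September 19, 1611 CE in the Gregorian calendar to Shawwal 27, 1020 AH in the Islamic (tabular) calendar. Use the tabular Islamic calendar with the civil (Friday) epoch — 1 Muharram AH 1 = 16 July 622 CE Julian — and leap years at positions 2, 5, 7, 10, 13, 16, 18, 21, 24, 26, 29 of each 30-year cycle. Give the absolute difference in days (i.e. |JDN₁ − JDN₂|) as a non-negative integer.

First date → JDN 2309727; second date → JDN 2309832.
The interval is |2309727 − 2309832| = 105 days.

105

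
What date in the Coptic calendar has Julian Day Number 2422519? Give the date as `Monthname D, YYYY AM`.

Epip 6, 1636 AM

JDN 2422519 is 13 July 1920 in the Gregorian calendar.
In the Coptic calendar that day is Epip 6, 1636 AM.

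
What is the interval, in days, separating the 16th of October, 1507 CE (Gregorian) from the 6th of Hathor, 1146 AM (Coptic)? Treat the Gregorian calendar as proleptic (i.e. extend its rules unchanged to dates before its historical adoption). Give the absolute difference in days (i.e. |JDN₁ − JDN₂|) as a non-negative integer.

28462

First date → JDN 2271768; second date → JDN 2243306.
The interval is |2271768 − 2243306| = 28462 days.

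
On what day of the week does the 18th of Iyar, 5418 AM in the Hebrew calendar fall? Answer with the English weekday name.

Equivalently 21 May 1658 Gregorian, JDN 2326773.
2326773 ≡ 1 (mod 7); counting from Monday = 0 gives Tuesday.

Tuesday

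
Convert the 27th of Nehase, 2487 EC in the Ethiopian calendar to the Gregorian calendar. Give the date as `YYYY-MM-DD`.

Julian Day Number of the source date = 2632588.
Converting JDN 2632588 to the Gregorian calendar gives 5 September 2495 CE.

2495-09-05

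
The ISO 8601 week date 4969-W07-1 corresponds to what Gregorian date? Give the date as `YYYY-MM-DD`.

ISO week 1 of 4969 is the week containing the first Thursday of 4969.
Week 7, day 1 (Monday) lands on 4969-02-13.

4969-02-13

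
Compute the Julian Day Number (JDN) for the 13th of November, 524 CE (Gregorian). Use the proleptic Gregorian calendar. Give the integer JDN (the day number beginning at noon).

1912764

JDN 2299161 is 15 October 1582 CE (Gregorian); the target day is −386397 days from there, so JDN = 1912764.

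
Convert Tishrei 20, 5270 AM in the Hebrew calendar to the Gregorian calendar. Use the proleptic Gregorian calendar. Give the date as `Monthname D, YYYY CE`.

October 14, 1509 CE

Both dates share Julian Day Number 2272497; in the Gregorian calendar that is 14 October 1509 CE.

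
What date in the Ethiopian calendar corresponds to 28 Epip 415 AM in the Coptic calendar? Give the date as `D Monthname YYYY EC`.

Julian Day Number of the source date = 1976570.
Converting JDN 1976570 to the Ethiopian calendar gives 28 Hamle 691 EC.

28 Hamle 691 EC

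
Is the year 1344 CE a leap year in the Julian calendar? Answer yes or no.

1344 mod 4 = 0, so it is a leap year in the Julian calendar.

yes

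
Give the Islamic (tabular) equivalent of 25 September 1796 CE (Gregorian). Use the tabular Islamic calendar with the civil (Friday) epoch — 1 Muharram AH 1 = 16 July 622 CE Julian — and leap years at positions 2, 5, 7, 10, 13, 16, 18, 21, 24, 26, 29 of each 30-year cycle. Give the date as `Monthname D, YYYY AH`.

Julian Day Number of the source date = 2377304.
Converting JDN 2377304 to the tabular Islamic calendar gives 22 Rabi' al-Awwal 1211 AH.

Rabi' al-Awwal 22, 1211 AH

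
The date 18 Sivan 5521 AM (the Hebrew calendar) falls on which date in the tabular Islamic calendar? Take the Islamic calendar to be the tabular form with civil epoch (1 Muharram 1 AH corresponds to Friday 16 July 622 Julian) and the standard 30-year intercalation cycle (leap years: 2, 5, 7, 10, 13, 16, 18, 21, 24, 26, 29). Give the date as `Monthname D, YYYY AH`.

Dhu al-Qa'dah 17, 1174 AH

Julian Day Number of the source date = 2364423.
Converting JDN 2364423 to the tabular Islamic calendar gives 17 Dhu al-Qa'dah 1174 AH.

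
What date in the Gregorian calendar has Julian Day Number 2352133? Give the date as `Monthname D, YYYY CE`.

Counting from JDN 2299161 = 15 Oct 1582 gives an offset of 52972 days.

October 27, 1727 CE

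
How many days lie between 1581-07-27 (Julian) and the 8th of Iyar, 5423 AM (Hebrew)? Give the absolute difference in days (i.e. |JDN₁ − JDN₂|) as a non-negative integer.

First date → JDN 2298726; second date → JDN 2328593.
The interval is |2298726 − 2328593| = 29867 days.

29867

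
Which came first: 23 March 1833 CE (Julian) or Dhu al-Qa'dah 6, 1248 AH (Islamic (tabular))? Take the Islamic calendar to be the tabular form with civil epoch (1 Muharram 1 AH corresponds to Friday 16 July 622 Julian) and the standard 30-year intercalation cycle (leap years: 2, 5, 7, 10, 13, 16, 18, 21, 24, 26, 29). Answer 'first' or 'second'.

The two dates have Julian Day Numbers 2390643 and 2390635 respectively.
Since 2390635 < 2390643, the second date comes first.

second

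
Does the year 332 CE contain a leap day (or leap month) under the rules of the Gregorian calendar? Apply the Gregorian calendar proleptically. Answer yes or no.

yes

332 is divisible by 4 and not by 100, so it is a leap year.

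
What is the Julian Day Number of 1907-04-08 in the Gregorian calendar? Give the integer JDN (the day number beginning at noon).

2417674

JDN 2400001 is 17 November 1858 CE (Gregorian), MJD 0; the target day is +17673 days from there, so JDN = 2417674.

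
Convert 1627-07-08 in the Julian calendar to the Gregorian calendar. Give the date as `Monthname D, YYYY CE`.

For dates in this range the Gregorian date is 10 days ahead of the Julian.
8 July 1627 Julian + 10 days → 18 July 1627 Gregorian.

July 18, 1627 CE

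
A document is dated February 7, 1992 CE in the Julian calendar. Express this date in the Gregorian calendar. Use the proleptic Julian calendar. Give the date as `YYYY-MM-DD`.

The Julian–Gregorian offset here is 13 days (Julian trailing).
7 February 1992 Julian + 13 days → 20 February 1992 Gregorian.

1992-02-20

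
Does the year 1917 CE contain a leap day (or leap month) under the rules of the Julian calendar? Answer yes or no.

1917 mod 4 = 1, so it is a common year in the Julian calendar.

no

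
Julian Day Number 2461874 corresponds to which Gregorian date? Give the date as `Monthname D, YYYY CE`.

April 12, 2028 CE

Counting from JDN 2299161 = 15 Oct 1582 gives an offset of 162713 days.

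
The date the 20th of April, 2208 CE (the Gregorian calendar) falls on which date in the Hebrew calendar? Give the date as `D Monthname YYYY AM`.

Julian Day Number of the source date = 2527625.
Converting JDN 2527625 to the Hebrew calendar gives 3 Iyar 5968 AM.

3 Iyar 5968 AM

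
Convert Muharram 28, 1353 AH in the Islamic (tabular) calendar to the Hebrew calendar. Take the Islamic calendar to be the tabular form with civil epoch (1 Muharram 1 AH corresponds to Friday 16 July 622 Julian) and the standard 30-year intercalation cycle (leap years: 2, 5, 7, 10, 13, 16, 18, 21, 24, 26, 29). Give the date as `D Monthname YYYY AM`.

28 Iyar 5694 AM

Both dates share Julian Day Number 2427571; in the Hebrew calendar that is 28 Iyar 5694 AM.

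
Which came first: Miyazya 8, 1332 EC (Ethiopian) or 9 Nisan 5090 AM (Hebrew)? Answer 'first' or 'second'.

The two dates have Julian Day Numbers 2210586 and 2206929 respectively.
Since 2206929 < 2210586, the second date comes first.

second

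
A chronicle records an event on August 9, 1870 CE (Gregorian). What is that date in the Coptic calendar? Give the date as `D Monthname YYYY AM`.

4 Mesori 1586 AM

Both dates share Julian Day Number 2404284; in the Coptic calendar that is 4 Mesori 1586 AM.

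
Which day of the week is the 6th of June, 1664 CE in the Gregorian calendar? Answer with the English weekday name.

Since JDN mod 7 = 4 (0 = Monday), the day is Friday.

Friday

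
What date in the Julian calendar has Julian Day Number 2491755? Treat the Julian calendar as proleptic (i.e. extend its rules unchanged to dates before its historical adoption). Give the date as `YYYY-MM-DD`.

2110-01-20

JDN 2491755 is 3 February 2110 in the Gregorian calendar.
In the Julian calendar that day is 2110-01-20.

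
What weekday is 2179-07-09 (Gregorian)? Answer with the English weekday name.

2517113 ≡ 4 (mod 7); counting from Monday = 0 gives Friday.

Friday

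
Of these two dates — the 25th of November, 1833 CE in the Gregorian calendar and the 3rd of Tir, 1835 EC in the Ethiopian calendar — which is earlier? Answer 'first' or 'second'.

first

First date → JDN 2390878; second date → JDN 2394211.
JDN 2390878 < JDN 2394211, so the first date is earlier.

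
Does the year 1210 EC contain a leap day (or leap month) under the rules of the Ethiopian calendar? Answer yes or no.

1210 mod 4 = 2; in the Ethiopian calendar a year is leap when year mod 4 = 3, so it is a common year.

no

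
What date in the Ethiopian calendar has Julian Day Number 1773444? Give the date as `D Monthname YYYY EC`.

11 Sene 135 EC

The proleptic Gregorian equivalent of JDN 1773444 is 4 June 143.
In the Ethiopian calendar that day is 11 Sene 135 EC.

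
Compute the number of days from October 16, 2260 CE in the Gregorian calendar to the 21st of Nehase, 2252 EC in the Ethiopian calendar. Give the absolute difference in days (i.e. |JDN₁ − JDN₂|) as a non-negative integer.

JDN of the first date = 2546797.
JDN of the second date = 2546749.
|2546749 − 2546797| = 48.

48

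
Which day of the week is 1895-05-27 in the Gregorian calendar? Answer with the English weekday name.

Monday

Since JDN mod 7 = 0 (0 = Monday), the day is Monday.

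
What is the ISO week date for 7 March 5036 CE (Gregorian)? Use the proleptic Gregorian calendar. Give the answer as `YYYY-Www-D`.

The weekday is Monday (ISO weekday 1).
That Monday belongs to ISO week 10 of ISO year 5036.

5036-W10-1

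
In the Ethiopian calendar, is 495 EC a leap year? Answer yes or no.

yes

495 mod 4 = 3; in the Ethiopian calendar a year is leap when year mod 4 = 3, so it is a leap year.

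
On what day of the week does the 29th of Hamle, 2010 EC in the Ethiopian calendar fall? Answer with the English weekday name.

Sunday

In the Gregorian calendar this is 5 August 2018 (JDN 2458336).
JDN 2458336 mod 7 = 6, and JDN 0 was a Monday, so this is a Sunday.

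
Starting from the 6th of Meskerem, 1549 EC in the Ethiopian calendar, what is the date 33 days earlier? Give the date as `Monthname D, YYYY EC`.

Nehase 8, 1548 EC

The starting date is JDN 2289633; 2289633 − 33 = 2289600.
JDN 2289600 corresponds to Nehase 8, 1548 EC.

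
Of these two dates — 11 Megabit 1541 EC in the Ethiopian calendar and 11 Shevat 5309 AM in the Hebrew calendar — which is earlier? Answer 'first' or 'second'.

second

The two dates have Julian Day Numbers 2286896 and 2286840 respectively.
Since 2286840 < 2286896, the second date comes first.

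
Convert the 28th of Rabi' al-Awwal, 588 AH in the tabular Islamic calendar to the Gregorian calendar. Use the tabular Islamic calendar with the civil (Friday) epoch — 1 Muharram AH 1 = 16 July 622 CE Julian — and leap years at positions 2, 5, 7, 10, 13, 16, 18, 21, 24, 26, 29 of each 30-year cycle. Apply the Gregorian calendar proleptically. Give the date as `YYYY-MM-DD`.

Julian Day Number of the source date = 2156539.
Converting JDN 2156539 to the Gregorian calendar gives 20 April 1192 CE.

1192-04-20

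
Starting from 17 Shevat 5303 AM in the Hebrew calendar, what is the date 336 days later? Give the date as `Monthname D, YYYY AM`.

The starting date is JDN 2284660; 2284660 + 336 = 2284996.
JDN 2284996 corresponds to Tevet 27, 5304 AM.

Tevet 27, 5304 AM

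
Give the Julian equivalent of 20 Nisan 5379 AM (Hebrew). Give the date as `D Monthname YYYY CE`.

25 March 1619 CE

Julian Day Number of the source date = 2312481.
Converting JDN 2312481 to the Julian calendar gives 25 March 1619 CE.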